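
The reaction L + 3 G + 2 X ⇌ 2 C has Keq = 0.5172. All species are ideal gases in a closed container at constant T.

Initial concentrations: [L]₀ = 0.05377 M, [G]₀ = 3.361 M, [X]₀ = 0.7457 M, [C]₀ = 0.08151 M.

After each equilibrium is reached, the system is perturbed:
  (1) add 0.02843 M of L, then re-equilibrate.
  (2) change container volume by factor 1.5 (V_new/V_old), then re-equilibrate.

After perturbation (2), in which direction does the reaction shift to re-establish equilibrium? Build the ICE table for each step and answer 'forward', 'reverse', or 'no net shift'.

Direction: reverse

Q₀ = 0.005853 vs Keq = 0.5172 ⇒ Q<K, forward
Step 1:
                   L          G          X          C
  Initial    0.05377      3.361     0.7457    0.08151
  Change    -0.04926    -0.1478   -0.09852    0.09852
  Equil      0.00451      3.213     0.6472       0.18
  solve Keq expr → x = 0.04926; check Q = 0.5172
Then add 0.02843 M of L.
Step 2:
                   L          G          X          C
  Initial    0.03294      3.213     0.6472       0.18
  Change    -0.02392   -0.07177   -0.04785    0.04785
  Equil     0.009016      3.141     0.5993     0.2279
  solve Keq expr → x = 0.02392; check Q = 0.5172
Then change container volume by factor 1.5 (V_new/V_old).
Step 3:
                   L          G          X          C
  Initial   0.006011      2.094     0.3996     0.1519
  Change     0.01213    0.03638    0.02425   -0.02425
  Equil      0.01814      2.131     0.4238     0.1277
  solve Keq expr → x = -0.01213; check Q = 0.5172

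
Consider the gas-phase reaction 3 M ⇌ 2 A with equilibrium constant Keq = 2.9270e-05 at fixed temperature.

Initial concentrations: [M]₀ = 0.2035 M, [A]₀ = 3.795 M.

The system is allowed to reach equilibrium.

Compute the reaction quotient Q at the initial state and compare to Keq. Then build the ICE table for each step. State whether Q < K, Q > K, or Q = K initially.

Q₀ = 1709 vs Keq = 2.9270e-05 ⇒ Q>K, reverse
Step 1:
                   M          A
  I           0.2035      3.795
  C             5.58      -3.72
  E            5.783    0.07524
  solve Keq expr → x = -1.86; check Q = 2.9270e-05

Q₀ = 1709; Q > K (proceeds reverse)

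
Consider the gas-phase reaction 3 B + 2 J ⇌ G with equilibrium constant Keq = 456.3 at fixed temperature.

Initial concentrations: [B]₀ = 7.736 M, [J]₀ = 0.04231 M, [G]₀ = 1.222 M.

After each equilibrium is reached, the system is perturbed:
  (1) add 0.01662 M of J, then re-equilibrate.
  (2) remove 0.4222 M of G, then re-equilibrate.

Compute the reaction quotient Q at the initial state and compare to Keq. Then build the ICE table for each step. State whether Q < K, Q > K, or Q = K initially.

Q₀ = 1.474 vs Keq = 456.3 ⇒ Q<K, forward
Step 1:
                    B           J           G
  init          7.736     0.04231       1.222
  Δ          -0.05979    -0.03986     0.01993
  eq            7.676    0.002453       1.242
  solve Keq expr → x = 0.01993; check Q = 456.3
Then add 0.01662 M of J.
Step 2:
                    B           J           G
  init          7.676     0.01907       1.242
  Δ           -0.0249     -0.0166      0.0083
  eq            7.651    0.002473        1.25
  solve Keq expr → x = 0.0083; check Q = 456.3
Then remove 0.4222 M of G.
Step 3:
                    B           J           G
  init          7.651    0.002473       0.828
  Δ       -6.8988e-04 -4.5992e-04  2.2996e-04
  eq            7.651    0.002013      0.8283
  solve Keq expr → x = 2.2996e-04; check Q = 456.3

Q₀ = 1.474; Q < K (proceeds forward)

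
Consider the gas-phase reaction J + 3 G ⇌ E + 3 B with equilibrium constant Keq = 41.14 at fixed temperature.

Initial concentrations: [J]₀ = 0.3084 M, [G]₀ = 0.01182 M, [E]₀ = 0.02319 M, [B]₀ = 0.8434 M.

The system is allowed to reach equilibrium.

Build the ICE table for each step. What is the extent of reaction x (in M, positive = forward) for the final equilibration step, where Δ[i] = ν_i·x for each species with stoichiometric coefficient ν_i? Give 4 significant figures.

x = -0.01676 M

Q₀ = 2.7317e+04 vs Keq = 41.14 ⇒ Q>K, reverse
Step 1:
                    J           G           E           B
  init         0.3084     0.01182     0.02319      0.8434
  Δ           0.01676     0.05029    -0.01676    -0.05029
  eq           0.3252     0.06211    0.006426      0.7931
  solve Keq expr → x = -0.01676; check Q = 41.14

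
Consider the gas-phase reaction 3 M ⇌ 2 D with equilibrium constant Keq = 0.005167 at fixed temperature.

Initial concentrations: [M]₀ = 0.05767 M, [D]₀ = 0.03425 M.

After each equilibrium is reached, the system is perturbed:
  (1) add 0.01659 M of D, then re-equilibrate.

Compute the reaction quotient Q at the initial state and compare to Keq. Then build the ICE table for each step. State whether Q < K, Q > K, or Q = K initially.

Q₀ = 6.116; Q > K (proceeds reverse)

Q₀ = 6.116 vs Keq = 0.005167 ⇒ Q>K, reverse
Step 1:
                  M         D
  I         0.05767   0.03425
  C         0.04769  -0.03179
  E          0.1054  0.002458
  solve Keq expr → x = -0.0159; check Q = 0.005167
Then add 0.01659 M of D.
Step 2:
                  M         D
  I          0.1054   0.01905
  C         0.02358  -0.01572
  E          0.1289  0.003328
  solve Keq expr → x = -0.00786; check Q = 0.005167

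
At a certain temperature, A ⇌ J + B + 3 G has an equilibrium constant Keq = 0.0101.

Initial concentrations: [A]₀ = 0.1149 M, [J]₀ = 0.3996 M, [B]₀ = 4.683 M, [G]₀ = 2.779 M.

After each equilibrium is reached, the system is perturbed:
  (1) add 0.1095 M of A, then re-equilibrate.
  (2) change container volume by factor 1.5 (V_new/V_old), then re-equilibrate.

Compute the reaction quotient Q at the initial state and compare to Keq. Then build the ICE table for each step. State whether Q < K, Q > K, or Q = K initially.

Q₀ = 349.5 vs Keq = 0.0101 ⇒ Q>K, reverse
Step 1:
                  A         J         B         G
  I          0.1149    0.3996     4.683     2.779
  C          0.3993   -0.3993   -0.3993    -1.198
  E          0.5142 3.0671e-04     4.284     1.581
  solve Keq expr → x = -0.3993; check Q = 0.0101
Then add 0.1095 M of A.
Step 2:
                  A         J         B         G
  I          0.6237 3.0671e-04     4.284     1.581
  C       -6.5134e-05 6.5134e-05 6.5134e-05 1.9540e-04
  E          0.6236 3.7185e-04     4.284     1.581
  solve Keq expr → x = 6.5134e-05; check Q = 0.0101
Then change container volume by factor 1.5 (V_new/V_old).
Step 3:
                  A         J         B         G
  I          0.4158 2.4790e-04     2.856     1.054
  C       -9.9310e-04 9.9310e-04 9.9310e-04  0.002979
  E          0.4148  0.001241     2.857     1.057
  solve Keq expr → x = 9.9310e-04; check Q = 0.0101

Q₀ = 349.5; Q > K (proceeds reverse)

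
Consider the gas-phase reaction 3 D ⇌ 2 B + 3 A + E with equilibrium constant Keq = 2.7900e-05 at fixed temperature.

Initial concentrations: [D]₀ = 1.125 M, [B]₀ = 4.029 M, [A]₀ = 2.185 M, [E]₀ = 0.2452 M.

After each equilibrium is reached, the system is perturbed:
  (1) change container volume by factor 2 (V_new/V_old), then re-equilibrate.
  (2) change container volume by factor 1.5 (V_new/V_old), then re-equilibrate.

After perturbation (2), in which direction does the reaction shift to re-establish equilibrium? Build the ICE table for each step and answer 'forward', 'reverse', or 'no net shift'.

Direction: forward

Q₀ = 29.16 vs Keq = 2.7900e-05 ⇒ Q>K, reverse
Step 1:
                  D         B         A         E
  Initial     1.125     4.029     2.185    0.2452
  Change     0.7356   -0.4904   -0.7356   -0.2452
  Equil       1.861     3.539     1.449 4.7131e-06
  solve Keq expr → x = -0.2452; check Q = 2.7900e-05
Then change container volume by factor 2 (V_new/V_old).
Step 2:
                  D         B         A         E
  Initial    0.9303     1.769    0.7247 2.3566e-06
  Change  -4.9465e-05 3.2977e-05 4.9465e-05 1.6488e-05
  Equil      0.9302     1.769    0.7248 1.8845e-05
  solve Keq expr → x = 1.6488e-05; check Q = 2.7900e-05
Then change container volume by factor 1.5 (V_new/V_old).
Step 3:
                  D         B         A         E
  Initial    0.6202      1.18    0.4832 1.2563e-05
  Change  -8.9375e-05 5.9584e-05 8.9375e-05 2.9792e-05
  Equil      0.6201      1.18    0.4833 4.2355e-05
  solve Keq expr → x = 2.9792e-05; check Q = 2.7900e-05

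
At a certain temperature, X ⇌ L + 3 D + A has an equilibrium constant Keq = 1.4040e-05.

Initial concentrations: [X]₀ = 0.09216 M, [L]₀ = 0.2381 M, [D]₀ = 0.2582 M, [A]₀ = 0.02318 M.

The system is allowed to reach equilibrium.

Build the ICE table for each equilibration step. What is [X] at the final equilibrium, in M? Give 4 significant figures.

Q₀ = 0.001031 vs Keq = 1.4040e-05 ⇒ Q>K, reverse
Step 1:
                    X           L           D           A
  init        0.09216      0.2381      0.2582     0.02318
  Δ           0.02213    -0.02213    -0.06638    -0.02213
  eq           0.1143       0.216      0.1918    0.001053
  solve Keq expr → x = -0.02213; check Q = 1.4040e-05

[X]_eq = 0.1143 M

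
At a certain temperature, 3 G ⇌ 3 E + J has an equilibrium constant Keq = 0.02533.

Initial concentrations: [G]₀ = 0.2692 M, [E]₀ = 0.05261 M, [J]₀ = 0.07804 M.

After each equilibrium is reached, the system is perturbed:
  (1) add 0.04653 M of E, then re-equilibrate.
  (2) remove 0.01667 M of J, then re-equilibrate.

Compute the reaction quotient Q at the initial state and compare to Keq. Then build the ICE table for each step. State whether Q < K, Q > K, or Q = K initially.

Q₀ = 5.8250e-04; Q < K (proceeds forward)

Q₀ = 5.8250e-04 vs Keq = 0.02533 ⇒ Q<K, forward
Step 1:
                    G           E           J
  Initial      0.2692     0.05261     0.07804
  Change     -0.07162     0.07162     0.02387
  Equil        0.1976      0.1242      0.1019
  solve Keq expr → x = 0.02387; check Q = 0.02533
Then add 0.04653 M of E.
Step 2:
                    G           E           J
  Initial      0.1976      0.1708      0.1019
  Change      0.02598    -0.02598   -0.008659
  Equil        0.2236      0.1448     0.09325
  solve Keq expr → x = -0.008659; check Q = 0.02533
Then remove 0.01667 M of J.
Step 3:
                    G           E           J
  Initial      0.2236      0.1448     0.07658
  Change     -0.00515     0.00515    0.001717
  Equil        0.2184      0.1499      0.0783
  solve Keq expr → x = 0.001717; check Q = 0.02533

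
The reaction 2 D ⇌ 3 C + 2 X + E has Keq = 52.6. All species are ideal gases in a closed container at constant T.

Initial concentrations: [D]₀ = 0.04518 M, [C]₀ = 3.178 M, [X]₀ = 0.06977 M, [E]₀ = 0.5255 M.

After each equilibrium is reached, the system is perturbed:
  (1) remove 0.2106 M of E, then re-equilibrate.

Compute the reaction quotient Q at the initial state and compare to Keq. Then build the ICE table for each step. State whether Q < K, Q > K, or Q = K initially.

Q₀ = 40.22; Q < K (proceeds forward)

Q₀ = 40.22 vs Keq = 52.6 ⇒ Q<K, forward
Step 1:
                    D           C           X           E
  Initial     0.04518       3.178     0.06977      0.5255
  Change    -0.003511    0.005266    0.003511    0.001755
  Equil       0.04167       3.183     0.07328      0.5273
  solve Keq expr → x = 0.001755; check Q = 52.6
Then remove 0.2106 M of E.
Step 2:
                    D           C           X           E
  Initial     0.04167       3.183     0.07328      0.3167
  Change     -0.00628     0.00942     0.00628     0.00314
  Equil       0.03539       3.193     0.07956      0.3198
  solve Keq expr → x = 0.00314; check Q = 52.6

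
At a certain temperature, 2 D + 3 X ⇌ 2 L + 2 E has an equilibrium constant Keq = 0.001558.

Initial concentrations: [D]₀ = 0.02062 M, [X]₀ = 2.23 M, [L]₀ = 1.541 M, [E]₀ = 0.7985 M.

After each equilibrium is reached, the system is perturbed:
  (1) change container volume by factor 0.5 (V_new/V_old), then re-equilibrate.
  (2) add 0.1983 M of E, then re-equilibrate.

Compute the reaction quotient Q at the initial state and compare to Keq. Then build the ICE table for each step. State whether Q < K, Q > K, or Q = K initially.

Q₀ = 321.1 vs Keq = 0.001558 ⇒ Q>K, reverse
Step 1:
                  D         X         L         E
  I         0.02062      2.23     1.541    0.7985
  C          0.6359    0.9538   -0.6359   -0.6359
  E          0.6565     3.184    0.9051    0.1626
  solve Keq expr → x = -0.3179; check Q = 0.001558
Then change container volume by factor 0.5 (V_new/V_old).
Step 2:
                  D         X         L         E
  I           1.313     6.368      1.81    0.3253
  C        -0.07809   -0.1171   0.07809   0.07809
  E           1.235      6.25     1.888    0.4034
  solve Keq expr → x = 0.03904; check Q = 0.001558
Then add 0.1983 M of E.
Step 3:
                  D         X         L         E
  I           1.235      6.25     1.888    0.6017
  C          0.1137    0.1705   -0.1137   -0.1137
  E           1.349     6.421     1.775     0.488
  solve Keq expr → x = -0.05683; check Q = 0.001558

Q₀ = 321.1; Q > K (proceeds reverse)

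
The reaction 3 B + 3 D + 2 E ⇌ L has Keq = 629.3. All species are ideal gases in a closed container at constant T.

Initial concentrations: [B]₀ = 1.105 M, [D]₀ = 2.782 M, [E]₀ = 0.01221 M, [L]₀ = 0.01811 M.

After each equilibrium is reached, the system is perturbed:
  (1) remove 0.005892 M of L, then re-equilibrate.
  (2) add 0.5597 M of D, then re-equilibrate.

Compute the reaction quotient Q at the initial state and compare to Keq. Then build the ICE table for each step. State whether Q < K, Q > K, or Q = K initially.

Q₀ = 4.181 vs Keq = 629.3 ⇒ Q<K, forward
Step 1:
                   B          D          E          L
  init         1.105      2.782    0.01221    0.01811
  Δ         -0.01655   -0.01655   -0.01104   0.005518
  eq           1.088      2.765   0.001173    0.02363
  solve Keq expr → x = 0.005518; check Q = 629.3
Then remove 0.005892 M of L.
Step 2:
                   B          D          E          L
  init         1.088      2.765   0.001173    0.01774
  Δ       -2.3116e-04 -2.3116e-04 -1.5411e-04 7.7055e-05
  eq           1.088      2.765   0.001019    0.01781
  solve Keq expr → x = 7.7055e-05; check Q = 629.3
Then add 0.5597 M of D.
Step 3:
                   B          D          E          L
  init         1.088      3.325   0.001019    0.01781
  Δ       -3.6459e-04 -3.6459e-04 -2.4306e-04 1.2153e-04
  eq           1.088      3.325 7.7619e-04    0.01793
  solve Keq expr → x = 1.2153e-04; check Q = 629.3

Q₀ = 4.181; Q < K (proceeds forward)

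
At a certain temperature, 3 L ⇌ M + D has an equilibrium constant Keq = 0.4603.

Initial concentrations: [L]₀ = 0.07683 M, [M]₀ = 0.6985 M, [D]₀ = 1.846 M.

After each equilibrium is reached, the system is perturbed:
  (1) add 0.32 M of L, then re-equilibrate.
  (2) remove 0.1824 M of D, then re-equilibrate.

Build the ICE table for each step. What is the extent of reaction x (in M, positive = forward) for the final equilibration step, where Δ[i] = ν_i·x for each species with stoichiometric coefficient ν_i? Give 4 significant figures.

x = 0.01123 M

Q₀ = 2843 vs Keq = 0.4603 ⇒ Q>K, reverse
Step 1:
                   L          M          D
  Initial    0.07683     0.6985      1.846
  Change      0.9899      -0.33      -0.33
  Equil        1.067     0.3685      1.516
  solve Keq expr → x = -0.33; check Q = 0.4603
Then add 0.32 M of L.
Step 2:
                   L          M          D
  Initial      1.387     0.3685      1.516
  Change     -0.2313    0.07711    0.07711
  Equil        1.155     0.4456      1.593
  solve Keq expr → x = 0.07711; check Q = 0.4603
Then remove 0.1824 M of D.
Step 3:
                   L          M          D
  Initial      1.155     0.4456      1.411
  Change    -0.03369    0.01123    0.01123
  Equil        1.122     0.4569      1.422
  solve Keq expr → x = 0.01123; check Q = 0.4603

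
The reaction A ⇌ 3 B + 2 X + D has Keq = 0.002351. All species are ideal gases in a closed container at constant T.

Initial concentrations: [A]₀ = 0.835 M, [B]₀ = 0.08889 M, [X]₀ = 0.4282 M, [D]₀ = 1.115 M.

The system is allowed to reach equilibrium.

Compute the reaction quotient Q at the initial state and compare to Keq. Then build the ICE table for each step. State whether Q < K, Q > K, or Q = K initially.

Q₀ = 1.7197e-04; Q < K (proceeds forward)

Q₀ = 1.7197e-04 vs Keq = 0.002351 ⇒ Q<K, forward
Step 1:
                    A           B           X           D
  Initial       0.835     0.08889      0.4282       1.115
  Change     -0.03324     0.09971     0.06647     0.03324
  Equil        0.8018      0.1886      0.4947       1.148
  solve Keq expr → x = 0.03324; check Q = 0.002351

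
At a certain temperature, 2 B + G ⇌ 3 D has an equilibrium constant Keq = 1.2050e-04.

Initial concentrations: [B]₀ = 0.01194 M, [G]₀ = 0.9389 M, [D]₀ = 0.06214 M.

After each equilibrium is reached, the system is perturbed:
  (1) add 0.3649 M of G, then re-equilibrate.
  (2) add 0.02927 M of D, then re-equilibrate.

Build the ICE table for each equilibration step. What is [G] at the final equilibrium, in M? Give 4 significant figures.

[G]_eq = 1.331 M

Q₀ = 1.793 vs Keq = 1.2050e-04 ⇒ Q>K, reverse
Step 1:
                  B         G         D
  I         0.01194    0.9389   0.06214
  C         0.03708   0.01854  -0.05562
  E         0.04902    0.9574   0.00652
  solve Keq expr → x = -0.01854; check Q = 1.2050e-04
Then add 0.3649 M of G.
Step 2:
                  B         G         D
  I         0.04902     1.322   0.00652
  C       -4.6316e-04 -2.3158e-04 6.9474e-04
  E         0.04856     1.322  0.007215
  solve Keq expr → x = 2.3158e-04; check Q = 1.2050e-04
Then add 0.02927 M of D.
Step 3:
                  B         G         D
  I         0.04856     1.322   0.03649
  C         0.01835  0.009177  -0.02753
  E         0.06691     1.331  0.008955
  solve Keq expr → x = -0.009177; check Q = 1.2050e-04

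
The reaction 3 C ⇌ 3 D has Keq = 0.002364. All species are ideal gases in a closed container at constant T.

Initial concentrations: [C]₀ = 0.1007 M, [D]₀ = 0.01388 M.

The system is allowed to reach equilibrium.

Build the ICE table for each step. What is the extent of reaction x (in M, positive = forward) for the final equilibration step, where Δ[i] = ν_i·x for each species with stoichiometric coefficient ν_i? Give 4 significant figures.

x = -1.3689e-04 M

Q₀ = 0.002619 vs Keq = 0.002364 ⇒ Q>K, reverse
Step 1:
                  C         D
  init       0.1007   0.01388
  Δ       4.1067e-04 -4.1067e-04
  eq         0.1011   0.01347
  solve Keq expr → x = -1.3689e-04; check Q = 0.002364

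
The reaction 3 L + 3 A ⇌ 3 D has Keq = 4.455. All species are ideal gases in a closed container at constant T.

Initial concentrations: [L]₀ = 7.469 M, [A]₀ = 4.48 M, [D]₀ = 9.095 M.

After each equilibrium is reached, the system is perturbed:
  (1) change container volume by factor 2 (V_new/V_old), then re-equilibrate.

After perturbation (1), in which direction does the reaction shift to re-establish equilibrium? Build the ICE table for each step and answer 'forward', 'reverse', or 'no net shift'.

Q₀ = 0.02008 vs Keq = 4.455 ⇒ Q<K, forward
Step 1:
                  L         A         D
  I           7.469      4.48     9.095
  C           -2.89     -2.89      2.89
  E           4.579      1.59     11.98
  solve Keq expr → x = 0.9632; check Q = 4.455
Then change container volume by factor 2 (V_new/V_old).
Step 2:
                  L         A         D
  I            2.29    0.7952     5.992
  C          0.4405    0.4405   -0.4405
  E            2.73     1.236     5.552
  solve Keq expr → x = -0.1468; check Q = 4.455

Direction: reverse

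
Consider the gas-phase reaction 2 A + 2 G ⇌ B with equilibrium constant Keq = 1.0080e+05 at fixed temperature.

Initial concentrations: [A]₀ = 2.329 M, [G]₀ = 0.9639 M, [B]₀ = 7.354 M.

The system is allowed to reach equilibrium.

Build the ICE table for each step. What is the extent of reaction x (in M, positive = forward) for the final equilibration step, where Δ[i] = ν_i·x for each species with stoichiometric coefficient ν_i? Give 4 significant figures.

x = 0.4787 M

Q₀ = 1.459 vs Keq = 1.0080e+05 ⇒ Q<K, forward
Step 1:
                   A          G          B
  Initial      2.329     0.9639      7.354
  Change     -0.9575    -0.9575     0.4787
  Equil        1.372   0.006427      7.833
  solve Keq expr → x = 0.4787; check Q = 1.0080e+05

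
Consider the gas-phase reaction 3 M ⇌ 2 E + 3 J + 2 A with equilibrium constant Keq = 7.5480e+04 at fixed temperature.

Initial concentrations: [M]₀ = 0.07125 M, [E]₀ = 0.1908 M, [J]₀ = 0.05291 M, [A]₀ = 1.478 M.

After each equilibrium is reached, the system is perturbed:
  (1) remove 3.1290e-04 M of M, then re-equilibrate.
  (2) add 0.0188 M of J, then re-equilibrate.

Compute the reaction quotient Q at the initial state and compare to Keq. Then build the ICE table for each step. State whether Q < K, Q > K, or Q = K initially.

Q₀ = 0.03257; Q < K (proceeds forward)

Q₀ = 0.03257 vs Keq = 7.5480e+04 ⇒ Q<K, forward
Step 1:
                  M         E         J         A
  init      0.07125    0.1908   0.05291     1.478
  Δ        -0.06978   0.04652   0.06978   0.04652
  eq       0.001474    0.2373    0.1227     1.525
  solve Keq expr → x = 0.02326; check Q = 7.5480e+04
Then remove 3.1290e-04 M of M.
Step 2:
                  M         E         J         A
  init     0.001161    0.2373    0.1227     1.525
  Δ       3.0822e-04 -2.0548e-04 -3.0822e-04 -2.0548e-04
  eq       0.001469    0.2371    0.1224     1.524
  solve Keq expr → x = -1.0274e-04; check Q = 7.5480e+04
Then add 0.0188 M of J.
Step 3:
                  M         E         J         A
  init     0.001469    0.2371    0.1412     1.524
  Δ       2.2223e-04 -1.4816e-04 -2.2223e-04 -1.4816e-04
  eq       0.001692     0.237     0.141     1.524
  solve Keq expr → x = -7.4078e-05; check Q = 7.5480e+04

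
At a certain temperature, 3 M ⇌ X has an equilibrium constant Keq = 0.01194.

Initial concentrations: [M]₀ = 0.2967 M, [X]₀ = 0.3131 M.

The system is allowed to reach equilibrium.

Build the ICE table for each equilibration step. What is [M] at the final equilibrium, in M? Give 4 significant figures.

Q₀ = 11.99 vs Keq = 0.01194 ⇒ Q>K, reverse
Step 1:
                   M          X
  Initial     0.2967     0.3131
  Change      0.8808    -0.2936
  Equil        1.178    0.01949
  solve Keq expr → x = -0.2936; check Q = 0.01194

[M]_eq = 1.178 M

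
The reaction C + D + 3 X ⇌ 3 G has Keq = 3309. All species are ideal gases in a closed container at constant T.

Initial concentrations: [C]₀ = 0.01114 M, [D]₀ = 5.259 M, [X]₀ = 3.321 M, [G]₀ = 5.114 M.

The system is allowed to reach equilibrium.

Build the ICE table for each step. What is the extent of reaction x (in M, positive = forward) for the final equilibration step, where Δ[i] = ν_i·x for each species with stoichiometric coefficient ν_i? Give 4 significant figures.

Q₀ = 62.33 vs Keq = 3309 ⇒ Q<K, forward
Step 1:
                    C           D           X           G
  I           0.01114       5.259       3.321       5.114
  C          -0.01092    -0.01092    -0.03276     0.03276
  E        2.2081e-04       5.248       3.288       5.147
  solve Keq expr → x = 0.01092; check Q = 3309

x = 0.01092 M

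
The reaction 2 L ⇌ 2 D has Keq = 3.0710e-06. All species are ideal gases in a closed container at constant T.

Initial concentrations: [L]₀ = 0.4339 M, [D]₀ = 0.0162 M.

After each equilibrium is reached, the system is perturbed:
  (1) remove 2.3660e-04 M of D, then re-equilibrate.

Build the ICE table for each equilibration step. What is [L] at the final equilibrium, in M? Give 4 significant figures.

Q₀ = 0.001394 vs Keq = 3.0710e-06 ⇒ Q>K, reverse
Step 1:
                  L         D
  Initial    0.4339    0.0162
  Change    0.01541  -0.01541
  Equil      0.4493 7.8739e-04
  solve Keq expr → x = -0.007706; check Q = 3.0710e-06
Then remove 2.3660e-04 M of D.
Step 2:
                  L         D
  Initial    0.4493 5.5079e-04
  Change  -2.3619e-04 2.3619e-04
  Equil      0.4491 7.8697e-04
  solve Keq expr → x = 1.1809e-04; check Q = 3.0710e-06

[L]_eq = 0.4491 M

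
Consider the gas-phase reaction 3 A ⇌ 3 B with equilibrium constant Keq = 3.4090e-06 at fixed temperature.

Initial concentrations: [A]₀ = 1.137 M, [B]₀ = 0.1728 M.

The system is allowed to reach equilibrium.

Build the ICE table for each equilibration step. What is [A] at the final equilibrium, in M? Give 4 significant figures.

Q₀ = 0.00351 vs Keq = 3.4090e-06 ⇒ Q>K, reverse
Step 1:
                    A           B
  Initial       1.137      0.1728
  Change       0.1534     -0.1534
  Equil          1.29     0.01942
  solve Keq expr → x = -0.05113; check Q = 3.4090e-06

[A]_eq = 1.29 M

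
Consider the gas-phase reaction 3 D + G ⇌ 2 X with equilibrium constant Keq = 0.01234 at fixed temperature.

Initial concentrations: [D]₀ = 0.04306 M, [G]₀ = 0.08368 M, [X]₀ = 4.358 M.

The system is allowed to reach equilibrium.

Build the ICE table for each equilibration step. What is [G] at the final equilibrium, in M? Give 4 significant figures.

[G]_eq = 1.585 M

Q₀ = 2.8427e+06 vs Keq = 0.01234 ⇒ Q>K, reverse
Step 1:
                  D         G         X
  Initial   0.04306   0.08368     4.358
  Change      4.503     1.501    -3.002
  Equil       4.547     1.585     1.356
  solve Keq expr → x = -1.501; check Q = 0.01234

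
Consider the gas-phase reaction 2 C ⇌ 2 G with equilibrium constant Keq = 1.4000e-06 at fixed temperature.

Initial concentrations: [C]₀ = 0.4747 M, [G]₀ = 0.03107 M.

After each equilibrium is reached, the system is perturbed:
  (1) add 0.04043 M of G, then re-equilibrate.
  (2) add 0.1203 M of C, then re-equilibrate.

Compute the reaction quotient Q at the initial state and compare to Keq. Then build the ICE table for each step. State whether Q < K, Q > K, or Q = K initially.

Q₀ = 0.004284; Q > K (proceeds reverse)

Q₀ = 0.004284 vs Keq = 1.4000e-06 ⇒ Q>K, reverse
Step 1:
                    C           G
  init         0.4747     0.03107
  Δ           0.03047    -0.03047
  eq           0.5052  5.9773e-04
  solve Keq expr → x = -0.01524; check Q = 1.4000e-06
Then add 0.04043 M of G.
Step 2:
                    C           G
  init         0.5052     0.04103
  Δ           0.04038    -0.04038
  eq           0.5456  6.4551e-04
  solve Keq expr → x = -0.02019; check Q = 1.4000e-06
Then add 0.1203 M of C.
Step 3:
                    C           G
  init         0.6659  6.4551e-04
  Δ       -1.4217e-04  1.4217e-04
  eq           0.6657  7.8768e-04
  solve Keq expr → x = 7.1086e-05; check Q = 1.4000e-06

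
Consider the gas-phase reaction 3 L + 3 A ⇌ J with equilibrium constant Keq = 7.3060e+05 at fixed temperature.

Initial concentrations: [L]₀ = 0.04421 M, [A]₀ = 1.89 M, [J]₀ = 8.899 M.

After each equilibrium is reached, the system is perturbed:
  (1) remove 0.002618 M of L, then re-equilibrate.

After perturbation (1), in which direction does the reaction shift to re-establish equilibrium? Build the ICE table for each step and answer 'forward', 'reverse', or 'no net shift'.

Q₀ = 1.5254e+04 vs Keq = 7.3060e+05 ⇒ Q<K, forward
Step 1:
                   L          A          J
  init       0.04421       1.89      8.899
  Δ         -0.03182   -0.03182    0.01061
  eq         0.01239      1.858       8.91
  solve Keq expr → x = 0.01061; check Q = 7.3060e+05
Then remove 0.002618 M of L.
Step 2:
                   L          A          J
  init      0.009769      1.858       8.91
  Δ           0.0026     0.0026 -8.6676e-04
  eq         0.01237      1.861      8.909
  solve Keq expr → x = -8.6676e-04; check Q = 7.3060e+05

Direction: reverse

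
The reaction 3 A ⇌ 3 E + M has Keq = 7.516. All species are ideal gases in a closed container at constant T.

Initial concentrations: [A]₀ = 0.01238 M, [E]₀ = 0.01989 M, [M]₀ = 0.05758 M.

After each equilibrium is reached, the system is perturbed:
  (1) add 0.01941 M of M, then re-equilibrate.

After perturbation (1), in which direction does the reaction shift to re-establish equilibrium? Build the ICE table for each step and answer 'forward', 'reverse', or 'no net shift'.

Direction: reverse

Q₀ = 0.2388 vs Keq = 7.516 ⇒ Q<K, forward
Step 1:
                   A          E          M
  I          0.01238    0.01989    0.05758
  C        -0.007007   0.007007   0.002336
  E         0.005373     0.0269    0.05992
  solve Keq expr → x = 0.002336; check Q = 7.516
Then add 0.01941 M of M.
Step 2:
                   A          E          M
  I         0.005373     0.0269    0.07933
  C       4.2922e-04 -4.2922e-04 -1.4307e-04
  E         0.005802    0.02647    0.07918
  solve Keq expr → x = -1.4307e-04; check Q = 7.516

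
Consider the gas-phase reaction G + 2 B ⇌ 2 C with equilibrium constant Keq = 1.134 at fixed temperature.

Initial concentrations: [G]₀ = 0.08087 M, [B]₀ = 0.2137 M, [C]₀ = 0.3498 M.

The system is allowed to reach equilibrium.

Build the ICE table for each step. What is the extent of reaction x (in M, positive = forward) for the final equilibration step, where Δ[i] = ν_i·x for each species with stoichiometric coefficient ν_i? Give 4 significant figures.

x = -0.08897 M

Q₀ = 33.13 vs Keq = 1.134 ⇒ Q>K, reverse
Step 1:
                  G         B         C
  init      0.08087    0.2137    0.3498
  Δ         0.08897    0.1779   -0.1779
  eq         0.1698    0.3916    0.1719
  solve Keq expr → x = -0.08897; check Q = 1.134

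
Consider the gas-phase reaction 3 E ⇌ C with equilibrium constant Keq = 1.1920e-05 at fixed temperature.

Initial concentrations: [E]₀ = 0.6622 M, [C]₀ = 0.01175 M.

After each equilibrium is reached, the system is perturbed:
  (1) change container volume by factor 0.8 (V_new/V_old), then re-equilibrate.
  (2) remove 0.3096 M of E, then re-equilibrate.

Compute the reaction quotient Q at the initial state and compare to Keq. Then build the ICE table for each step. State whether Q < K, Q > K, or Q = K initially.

Q₀ = 0.04046; Q > K (proceeds reverse)

Q₀ = 0.04046 vs Keq = 1.1920e-05 ⇒ Q>K, reverse
Step 1:
                   E          C
  I           0.6622    0.01175
  C          0.03524   -0.01175
  E           0.6974 4.0438e-06
  solve Keq expr → x = -0.01175; check Q = 1.1920e-05
Then change container volume by factor 0.8 (V_new/V_old).
Step 2:
                   E          C
  I           0.8718 5.0548e-06
  C       -8.5293e-06 2.8431e-06
  E           0.8718 7.8979e-06
  solve Keq expr → x = 2.8431e-06; check Q = 1.1920e-05
Then remove 0.3096 M of E.
Step 3:
                   E          C
  I           0.5622 7.8979e-06
  C       1.7339e-05 -5.7797e-06
  E           0.5622 2.1182e-06
  solve Keq expr → x = -5.7797e-06; check Q = 1.1920e-05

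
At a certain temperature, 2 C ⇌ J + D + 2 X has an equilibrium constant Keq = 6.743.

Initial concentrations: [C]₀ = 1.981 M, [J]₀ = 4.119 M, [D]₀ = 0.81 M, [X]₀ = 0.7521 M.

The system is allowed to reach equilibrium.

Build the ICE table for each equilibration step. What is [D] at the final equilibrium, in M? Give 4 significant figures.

[D]_eq = 1.162 M

Q₀ = 0.4809 vs Keq = 6.743 ⇒ Q<K, forward
Step 1:
                   C          J          D          X
  Initial      1.981      4.119       0.81     0.7521
  Change     -0.7035     0.3517     0.3517     0.7035
  Equil        1.278      4.471      1.162      1.456
  solve Keq expr → x = 0.3517; check Q = 6.743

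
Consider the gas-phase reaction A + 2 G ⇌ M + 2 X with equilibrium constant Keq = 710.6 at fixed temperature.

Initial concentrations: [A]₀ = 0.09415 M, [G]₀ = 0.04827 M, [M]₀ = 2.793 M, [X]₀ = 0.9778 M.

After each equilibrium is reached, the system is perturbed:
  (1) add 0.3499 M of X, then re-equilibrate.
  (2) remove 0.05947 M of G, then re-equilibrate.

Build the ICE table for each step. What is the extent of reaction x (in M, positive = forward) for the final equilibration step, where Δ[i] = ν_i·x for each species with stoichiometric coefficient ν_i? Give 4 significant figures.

Q₀ = 1.2173e+04 vs Keq = 710.6 ⇒ Q>K, reverse
Step 1:
                   A          G          M          X
  Initial    0.09415    0.04827      2.793     0.9778
  Change     0.04838    0.09676   -0.04838   -0.09676
  Equil       0.1425      0.145      2.745      0.881
  solve Keq expr → x = -0.04838; check Q = 710.6
Then add 0.3499 M of X.
Step 2:
                   A          G          M          X
  Initial     0.1425      0.145      2.745      1.231
  Change     0.01927    0.03855   -0.01927   -0.03855
  Equil       0.1618     0.1836      2.725      1.192
  solve Keq expr → x = -0.01927; check Q = 710.6
Then remove 0.05947 M of G.
Step 3:
                   A          G          M          X
  Initial     0.1618     0.1241      2.725      1.192
  Change     0.02096    0.04191   -0.02096   -0.04191
  Equil       0.1828      0.166      2.704       1.15
  solve Keq expr → x = -0.02096; check Q = 710.6

x = -0.02096 M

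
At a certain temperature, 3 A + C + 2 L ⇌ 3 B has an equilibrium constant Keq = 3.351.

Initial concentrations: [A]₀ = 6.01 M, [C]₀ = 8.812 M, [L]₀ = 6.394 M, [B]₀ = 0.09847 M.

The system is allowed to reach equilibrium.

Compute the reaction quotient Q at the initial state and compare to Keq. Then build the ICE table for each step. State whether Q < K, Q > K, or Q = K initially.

Q₀ = 1.2209e-08 vs Keq = 3.351 ⇒ Q<K, forward
Step 1:
                   A          C          L          B
  I             6.01      8.812      6.394    0.09847
  C           -5.131      -1.71     -3.421      5.131
  E           0.8792      7.102      2.973      5.229
  solve Keq expr → x = 1.71; check Q = 3.351

Q₀ = 1.2209e-08; Q < K (proceeds forward)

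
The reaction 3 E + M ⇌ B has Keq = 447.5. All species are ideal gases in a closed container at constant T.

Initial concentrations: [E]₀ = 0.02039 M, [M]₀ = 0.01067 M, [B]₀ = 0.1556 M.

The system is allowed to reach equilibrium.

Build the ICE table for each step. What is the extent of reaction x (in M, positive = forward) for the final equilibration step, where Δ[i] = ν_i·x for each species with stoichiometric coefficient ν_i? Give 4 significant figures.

x = -0.04701 M

Q₀ = 1.7203e+06 vs Keq = 447.5 ⇒ Q>K, reverse
Step 1:
                  E         M         B
  Initial   0.02039   0.01067    0.1556
  Change      0.141   0.04701  -0.04701
  Equil      0.1614   0.05768    0.1086
  solve Keq expr → x = -0.04701; check Q = 447.5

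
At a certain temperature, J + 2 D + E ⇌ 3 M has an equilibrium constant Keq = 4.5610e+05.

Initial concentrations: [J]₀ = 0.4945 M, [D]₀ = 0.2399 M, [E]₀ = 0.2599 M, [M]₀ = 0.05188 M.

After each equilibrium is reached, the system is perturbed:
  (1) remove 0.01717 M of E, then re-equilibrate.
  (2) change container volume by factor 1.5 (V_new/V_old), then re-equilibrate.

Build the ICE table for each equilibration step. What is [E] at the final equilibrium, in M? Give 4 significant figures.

Q₀ = 0.01888 vs Keq = 4.5610e+05 ⇒ Q<K, forward
Step 1:
                  J         D         E         M
  Initial    0.4945    0.2399    0.2599   0.05188
  Change    -0.1191   -0.2382   -0.1191    0.3573
  Equil      0.3754  0.001686    0.1408    0.4092
  solve Keq expr → x = 0.1191; check Q = 4.5610e+05
Then remove 0.01717 M of E.
Step 2:
                  J         D         E         M
  Initial    0.3754  0.001686    0.1236    0.4092
  Change  5.5815e-05 1.1163e-04 5.5815e-05 -1.6745e-04
  Equil      0.3754  0.001798    0.1237     0.409
  solve Keq expr → x = -5.5815e-05; check Q = 4.5610e+05
Then change container volume by factor 1.5 (V_new/V_old).
Step 3:
                  J         D         E         M
  Initial    0.2503  0.001198   0.08245    0.2727
  Change  1.3228e-04 2.6457e-04 1.3228e-04 -3.9685e-04
  Equil      0.2504  0.001463   0.08258    0.2723
  solve Keq expr → x = -1.3228e-04; check Q = 4.5610e+05

[E]_eq = 0.08258 M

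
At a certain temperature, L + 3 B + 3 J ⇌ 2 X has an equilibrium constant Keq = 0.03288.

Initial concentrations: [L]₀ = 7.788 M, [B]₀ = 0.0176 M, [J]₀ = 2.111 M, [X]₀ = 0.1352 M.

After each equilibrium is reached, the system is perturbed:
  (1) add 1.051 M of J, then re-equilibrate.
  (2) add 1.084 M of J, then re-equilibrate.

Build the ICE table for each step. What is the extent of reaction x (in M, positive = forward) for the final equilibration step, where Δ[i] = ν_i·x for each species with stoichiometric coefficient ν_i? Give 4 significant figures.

x = 0.005671 M

Q₀ = 45.76 vs Keq = 0.03288 ⇒ Q>K, reverse
Step 1:
                    L           B           J           X
  I             7.788      0.0176       2.111      0.1352
  C           0.03361      0.1008      0.1008    -0.06722
  E             7.822      0.1184       2.212     0.06798
  solve Keq expr → x = -0.03361; check Q = 0.03288
Then add 1.051 M of J.
Step 2:
                    L           B           J           X
  I             7.822      0.1184       3.263     0.06798
  C         -0.008281    -0.02484    -0.02484     0.01656
  E             7.813     0.09358       3.238     0.08454
  solve Keq expr → x = 0.008281; check Q = 0.03288
Then add 1.084 M of J.
Step 3:
                    L           B           J           X
  I             7.813     0.09358       4.322     0.08454
  C         -0.005671    -0.01701    -0.01701     0.01134
  E             7.808     0.07657       4.305     0.09589
  solve Keq expr → x = 0.005671; check Q = 0.03288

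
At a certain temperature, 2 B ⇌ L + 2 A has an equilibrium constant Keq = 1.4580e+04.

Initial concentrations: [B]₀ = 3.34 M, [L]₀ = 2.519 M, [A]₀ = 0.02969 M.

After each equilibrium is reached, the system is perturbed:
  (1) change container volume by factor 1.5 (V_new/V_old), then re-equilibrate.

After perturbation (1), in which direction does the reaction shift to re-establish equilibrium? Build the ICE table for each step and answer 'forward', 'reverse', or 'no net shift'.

Q₀ = 1.9905e-04 vs Keq = 1.4580e+04 ⇒ Q<K, forward
Step 1:
                    B           L           A
  I              3.34       2.519     0.02969
  C            -3.284       1.642       3.284
  E           0.05598       4.161       3.314
  solve Keq expr → x = 1.642; check Q = 1.4580e+04
Then change container volume by factor 1.5 (V_new/V_old).
Step 2:
                    B           L           A
  I           0.03732       2.774       2.209
  C         -0.006737    0.003368    0.006737
  E           0.03058       2.777       2.216
  solve Keq expr → x = 0.003368; check Q = 1.4580e+04

Direction: forward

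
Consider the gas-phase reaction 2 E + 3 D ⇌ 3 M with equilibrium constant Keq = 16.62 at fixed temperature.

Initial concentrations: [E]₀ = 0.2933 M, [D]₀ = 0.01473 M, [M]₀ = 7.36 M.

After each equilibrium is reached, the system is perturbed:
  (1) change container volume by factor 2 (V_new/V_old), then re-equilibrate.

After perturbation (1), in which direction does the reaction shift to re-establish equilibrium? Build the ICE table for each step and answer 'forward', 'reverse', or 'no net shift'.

Direction: reverse

Q₀ = 1.4501e+09 vs Keq = 16.62 ⇒ Q>K, reverse
Step 1:
                  E         D         M
  Initial    0.2933   0.01473      7.36
  Change      1.146     1.719    -1.719
  Equil       1.439     1.734     5.641
  solve Keq expr → x = -0.573; check Q = 16.62
Then change container volume by factor 2 (V_new/V_old).
Step 2:
                  E         D         M
  Initial    0.7197    0.8669      2.82
  Change     0.1581    0.2372   -0.2372
  Equil      0.8778     1.104     2.583
  solve Keq expr → x = -0.07906; check Q = 16.62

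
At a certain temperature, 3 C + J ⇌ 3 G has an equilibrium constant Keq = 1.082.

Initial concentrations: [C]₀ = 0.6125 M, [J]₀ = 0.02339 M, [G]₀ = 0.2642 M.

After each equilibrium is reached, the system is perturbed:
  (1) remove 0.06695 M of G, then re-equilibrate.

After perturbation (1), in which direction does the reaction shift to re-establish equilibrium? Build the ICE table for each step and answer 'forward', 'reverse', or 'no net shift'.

Q₀ = 3.431 vs Keq = 1.082 ⇒ Q>K, reverse
Step 1:
                   C          J          G
  Initial     0.6125    0.02339     0.2642
  Change     0.04077    0.01359   -0.04077
  Equil       0.6533    0.03698     0.2234
  solve Keq expr → x = -0.01359; check Q = 1.082
Then remove 0.06695 M of G.
Step 2:
                   C          J          G
  Initial     0.6533    0.03698     0.1565
  Change    -0.03258   -0.01086    0.03258
  Equil       0.6207    0.02612     0.1891
  solve Keq expr → x = 0.01086; check Q = 1.082

Direction: forward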